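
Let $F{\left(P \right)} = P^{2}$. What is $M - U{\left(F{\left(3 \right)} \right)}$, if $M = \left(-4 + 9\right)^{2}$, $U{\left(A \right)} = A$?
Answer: $16$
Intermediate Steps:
$M = 25$ ($M = 5^{2} = 25$)
$M - U{\left(F{\left(3 \right)} \right)} = 25 - 3^{2} = 25 - 9 = 16$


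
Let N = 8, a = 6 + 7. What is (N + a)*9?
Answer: 189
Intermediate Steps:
a = 13
(N + a)*9 = (8 + 13)*9 = 21*9 = 189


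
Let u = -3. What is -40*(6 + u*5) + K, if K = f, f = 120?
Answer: 480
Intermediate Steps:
K = 120
-40*(6 + u*5) + K = -40*(6 - 3*5) + 120 = -40*(6 - 15) + 120 = -40*(-9) + 120 = 360 + 120 = 480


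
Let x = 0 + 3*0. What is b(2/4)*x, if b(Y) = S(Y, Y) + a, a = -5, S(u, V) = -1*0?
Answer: 0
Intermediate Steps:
S(u, V) = 0
x = 0 (x = 0 + 0 = 0)
b(Y) = -5 (b(Y) = 0 - 5 = -5)
b(2/4)*x = -5*0 = 0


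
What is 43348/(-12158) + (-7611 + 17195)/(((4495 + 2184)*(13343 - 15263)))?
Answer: -17374918841/4872196920 ≈ -3.5661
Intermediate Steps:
43348/(-12158) + (-7611 + 17195)/(((4495 + 2184)*(13343 - 15263))) = 43348*(-1/12158) + 9584/((6679*(-1920))) = -21674/6079 + 9584/(-12823680) = -21674/6079 + 9584*(-1/12823680) = -21674/6079 - 599/801480 = -17374918841/4872196920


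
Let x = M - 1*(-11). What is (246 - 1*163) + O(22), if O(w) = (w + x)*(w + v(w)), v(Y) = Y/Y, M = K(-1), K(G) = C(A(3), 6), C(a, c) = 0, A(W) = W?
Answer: 842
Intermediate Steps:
K(G) = 0
M = 0
v(Y) = 1
x = 11 (x = 0 - 1*(-11) = 0 + 11 = 11)
O(w) = (1 + w)*(11 + w) (O(w) = (w + 11)*(w + 1) = (11 + w)*(1 + w) = (1 + w)*(11 + w))
(246 - 1*163) + O(22) = (246 - 1*163) + (11 + 22² + 12*22) = (246 - 163) + (11 + 484 + 264) = 83 + 759 = 842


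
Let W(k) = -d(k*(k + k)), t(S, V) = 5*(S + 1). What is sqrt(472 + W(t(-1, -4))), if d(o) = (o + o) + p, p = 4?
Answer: 6*sqrt(13) ≈ 21.633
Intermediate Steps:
t(S, V) = 5 + 5*S (t(S, V) = 5*(1 + S) = 5 + 5*S)
d(o) = 4 + 2*o (d(o) = (o + o) + 4 = 2*o + 4 = 4 + 2*o)
W(k) = -4 - 4*k**2 (W(k) = -(4 + 2*(k*(k + k))) = -(4 + 2*(k*(2*k))) = -(4 + 2*(2*k**2)) = -(4 + 4*k**2) = -4 - 4*k**2)
sqrt(472 + W(t(-1, -4))) = sqrt(472 + (-4 - 4*(5 + 5*(-1))**2)) = sqrt(472 + (-4 - 4*(5 - 5)**2)) = sqrt(472 + (-4 - 4*0**2)) = sqrt(472 + (-4 - 4*0)) = sqrt(472 + (-4 + 0)) = sqrt(472 - 4) = sqrt(468) = 6*sqrt(13)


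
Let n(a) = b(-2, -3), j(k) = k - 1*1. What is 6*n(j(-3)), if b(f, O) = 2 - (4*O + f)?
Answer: 96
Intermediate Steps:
j(k) = -1 + k (j(k) = k - 1 = -1 + k)
b(f, O) = 2 - f - 4*O (b(f, O) = 2 - (f + 4*O) = 2 + (-f - 4*O) = 2 - f - 4*O)
n(a) = 16 (n(a) = 2 - 1*(-2) - 4*(-3) = 2 + 2 + 12 = 16)
6*n(j(-3)) = 6*16 = 96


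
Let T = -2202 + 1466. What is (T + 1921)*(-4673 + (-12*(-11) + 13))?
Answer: -5365680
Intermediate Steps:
T = -736
(T + 1921)*(-4673 + (-12*(-11) + 13)) = (-736 + 1921)*(-4673 + (-12*(-11) + 13)) = 1185*(-4673 + (132 + 13)) = 1185*(-4673 + 145) = 1185*(-4528) = -5365680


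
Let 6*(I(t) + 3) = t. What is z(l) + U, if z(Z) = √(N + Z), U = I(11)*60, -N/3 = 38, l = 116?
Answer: -70 + √2 ≈ -68.586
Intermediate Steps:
N = -114 (N = -3*38 = -114)
I(t) = -3 + t/6
U = -70 (U = (-3 + (⅙)*11)*60 = (-3 + 11/6)*60 = -7/6*60 = -70)
z(Z) = √(-114 + Z)
z(l) + U = √(-114 + 116) - 70 = √2 - 70 = -70 + √2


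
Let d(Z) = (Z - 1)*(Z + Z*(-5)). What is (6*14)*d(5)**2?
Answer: 537600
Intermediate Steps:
d(Z) = -4*Z*(-1 + Z) (d(Z) = (-1 + Z)*(Z - 5*Z) = (-1 + Z)*(-4*Z) = -4*Z*(-1 + Z))
(6*14)*d(5)**2 = (6*14)*(4*5*(1 - 1*5))**2 = 84*(4*5*(1 - 5))**2 = 84*(4*5*(-4))**2 = 84*(-80)**2 = 84*6400 = 537600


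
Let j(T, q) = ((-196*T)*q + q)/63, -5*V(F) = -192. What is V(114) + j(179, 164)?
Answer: -28755964/315 ≈ -91289.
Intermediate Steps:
V(F) = 192/5 (V(F) = -⅕*(-192) = 192/5)
j(T, q) = q/63 - 28*T*q/9 (j(T, q) = (-196*T*q + q)*(1/63) = (q - 196*T*q)*(1/63) = q/63 - 28*T*q/9)
V(114) + j(179, 164) = 192/5 + (1/63)*164*(1 - 196*179) = 192/5 + (1/63)*164*(1 - 35084) = 192/5 + (1/63)*164*(-35083) = 192/5 - 5753612/63 = -28755964/315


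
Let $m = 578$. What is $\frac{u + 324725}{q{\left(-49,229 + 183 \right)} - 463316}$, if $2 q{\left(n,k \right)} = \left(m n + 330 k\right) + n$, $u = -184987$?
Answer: $- \frac{279476}{819043} \approx -0.34122$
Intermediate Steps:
$q{\left(n,k \right)} = 165 k + \frac{579 n}{2}$ ($q{\left(n,k \right)} = \frac{\left(578 n + 330 k\right) + n}{2} = \frac{\left(330 k + 578 n\right) + n}{2} = \frac{330 k + 579 n}{2} = 165 k + \frac{579 n}{2}$)
$\frac{u + 324725}{q{\left(-49,229 + 183 \right)} - 463316} = \frac{-184987 + 324725}{\left(165 \left(229 + 183\right) + \frac{579}{2} \left(-49\right)\right) - 463316} = \frac{139738}{\left(165 \cdot 412 - \frac{28371}{2}\right) - 463316} = \frac{139738}{\left(67980 - \frac{28371}{2}\right) - 463316} = \frac{139738}{\frac{107589}{2} - 463316} = \frac{139738}{- \frac{819043}{2}} = 139738 \left(- \frac{2}{819043}\right) = - \frac{279476}{819043}$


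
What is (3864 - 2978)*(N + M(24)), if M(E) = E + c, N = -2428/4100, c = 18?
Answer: 37604498/1025 ≈ 36687.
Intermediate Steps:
N = -607/1025 (N = -2428*1/4100 = -607/1025 ≈ -0.59220)
M(E) = 18 + E (M(E) = E + 18 = 18 + E)
(3864 - 2978)*(N + M(24)) = (3864 - 2978)*(-607/1025 + (18 + 24)) = 886*(-607/1025 + 42) = 886*(42443/1025) = 37604498/1025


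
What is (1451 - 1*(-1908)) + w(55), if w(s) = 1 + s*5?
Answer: 3635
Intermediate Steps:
w(s) = 1 + 5*s
(1451 - 1*(-1908)) + w(55) = (1451 - 1*(-1908)) + (1 + 5*55) = (1451 + 1908) + (1 + 275) = 3359 + 276 = 3635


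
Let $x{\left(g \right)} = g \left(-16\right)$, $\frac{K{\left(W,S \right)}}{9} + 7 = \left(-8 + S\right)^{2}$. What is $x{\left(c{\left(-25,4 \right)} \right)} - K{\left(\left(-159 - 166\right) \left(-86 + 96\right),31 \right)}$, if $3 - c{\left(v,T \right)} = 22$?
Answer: $-4394$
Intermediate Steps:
$c{\left(v,T \right)} = -19$ ($c{\left(v,T \right)} = 3 - 22 = -19$)
$K{\left(W,S \right)} = -63 + 9 \left(-8 + S\right)^{2}$
$x{\left(g \right)} = - 16 g$
$x{\left(c{\left(-25,4 \right)} \right)} - K{\left(\left(-159 - 166\right) \left(-86 + 96\right),31 \right)} = \left(-16\right) \left(-19\right) - \left(-63 + 9 \left(-8 + 31\right)^{2}\right) = 304 - \left(-63 + 9 \cdot 23^{2}\right) = 304 - \left(-63 + 9 \cdot 529\right) = 304 - \left(-63 + 4761\right) = 304 - 4698 = -4394$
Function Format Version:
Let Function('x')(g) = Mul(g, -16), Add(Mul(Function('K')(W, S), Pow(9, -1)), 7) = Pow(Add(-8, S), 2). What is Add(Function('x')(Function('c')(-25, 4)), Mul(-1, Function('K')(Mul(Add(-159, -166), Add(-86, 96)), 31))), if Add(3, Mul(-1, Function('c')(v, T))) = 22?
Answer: -4394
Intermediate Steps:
Function('c')(v, T) = -19 (Function('c')(v, T) = Add(3, Mul(-1, 22)) = Add(3, -22) = -19)
Function('K')(W, S) = Add(-63, Mul(9, Pow(Add(-8, S), 2)))
Function('x')(g) = Mul(-16, g)
Add(Function('x')(Function('c')(-25, 4)), Mul(-1, Function('K')(Mul(Add(-159, -166), Add(-86, 96)), 31))) = Add(Mul(-16, -19), Mul(-1, Add(-63, Mul(9, Pow(Add(-8, 31), 2))))) = Add(304, Mul(-1, Add(-63, Mul(9, Pow(23, 2))))) = Add(304, Mul(-1, Add(-63, Mul(9, 529)))) = Add(304, Mul(-1, Add(-63, 4761))) = Add(304, Mul(-1, 4698)) = Add(304, -4698) = -4394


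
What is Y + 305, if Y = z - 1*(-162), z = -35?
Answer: 432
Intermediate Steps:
Y = 127 (Y = -35 - 1*(-162) = -35 + 162 = 127)
Y + 305 = 127 + 305 = 432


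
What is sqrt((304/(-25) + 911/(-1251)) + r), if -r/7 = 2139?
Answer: I*sqrt(65147027906)/2085 ≈ 122.42*I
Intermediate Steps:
r = -14973 (r = -7*2139 = -14973)
sqrt((304/(-25) + 911/(-1251)) + r) = sqrt((304/(-25) + 911/(-1251)) - 14973) = sqrt((304*(-1/25) + 911*(-1/1251)) - 14973) = sqrt((-304/25 - 911/1251) - 14973) = sqrt(-403079/31275 - 14973) = sqrt(-468683654/31275) = I*sqrt(65147027906)/2085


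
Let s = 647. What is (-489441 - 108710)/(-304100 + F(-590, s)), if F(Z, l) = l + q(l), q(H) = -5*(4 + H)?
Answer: 598151/306708 ≈ 1.9502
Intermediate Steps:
q(H) = -20 - 5*H
F(Z, l) = -20 - 4*l (F(Z, l) = l + (-20 - 5*l) = -20 - 4*l)
(-489441 - 108710)/(-304100 + F(-590, s)) = (-489441 - 108710)/(-304100 + (-20 - 4*647)) = -598151/(-304100 + (-20 - 2588)) = -598151/(-304100 - 2608) = -598151/(-306708) = -598151*(-1/306708) = 598151/306708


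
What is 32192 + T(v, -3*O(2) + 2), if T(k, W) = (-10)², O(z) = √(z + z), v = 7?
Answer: 32292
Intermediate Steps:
O(z) = √2*√z (O(z) = √(2*z) = √2*√z)
T(k, W) = 100
32192 + T(v, -3*O(2) + 2) = 32192 + 100 = 32292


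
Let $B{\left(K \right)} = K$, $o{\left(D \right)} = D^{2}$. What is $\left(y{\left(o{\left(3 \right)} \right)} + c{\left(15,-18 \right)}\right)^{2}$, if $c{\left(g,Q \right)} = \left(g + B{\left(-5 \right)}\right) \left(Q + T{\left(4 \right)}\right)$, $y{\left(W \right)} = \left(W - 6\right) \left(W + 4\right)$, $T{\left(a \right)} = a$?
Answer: $10201$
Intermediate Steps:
$y{\left(W \right)} = \left(-6 + W\right) \left(4 + W\right)$
$c{\left(g,Q \right)} = \left(-5 + g\right) \left(4 + Q\right)$ ($c{\left(g,Q \right)} = \left(g - 5\right) \left(Q + 4\right) = \left(-5 + g\right) \left(4 + Q\right)$)
$\left(y{\left(o{\left(3 \right)} \right)} + c{\left(15,-18 \right)}\right)^{2} = \left(\left(-24 + \left(3^{2}\right)^{2} - 2 \cdot 3^{2}\right) - 140\right)^{2} = \left(\left(-24 + 9^{2} - 18\right) + \left(-20 + 90 + 60 - 270\right)\right)^{2} = \left(\left(-24 + 81 - 18\right) - 140\right)^{2} = \left(39 - 140\right)^{2} = \left(-101\right)^{2} = 10201$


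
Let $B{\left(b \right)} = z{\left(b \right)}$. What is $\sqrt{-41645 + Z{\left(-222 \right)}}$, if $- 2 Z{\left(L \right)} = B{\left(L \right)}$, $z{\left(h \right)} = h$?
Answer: $i \sqrt{41534} \approx 203.8 i$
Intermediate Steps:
$B{\left(b \right)} = b$
$Z{\left(L \right)} = - \frac{L}{2}$
$\sqrt{-41645 + Z{\left(-222 \right)}} = \sqrt{-41645 - -111} = \sqrt{-41645 + 111} = \sqrt{-41534} = i \sqrt{41534}$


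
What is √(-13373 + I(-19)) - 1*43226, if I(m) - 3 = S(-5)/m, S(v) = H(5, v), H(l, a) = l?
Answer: -43226 + 47*I*√2185/19 ≈ -43226.0 + 115.63*I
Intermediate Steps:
S(v) = 5
I(m) = 3 + 5/m
√(-13373 + I(-19)) - 1*43226 = √(-13373 + (3 + 5/(-19))) - 1*43226 = √(-13373 + (3 + 5*(-1/19))) - 43226 = √(-13373 + (3 - 5/19)) - 43226 = √(-13373 + 52/19) - 43226 = √(-254035/19) - 43226 = 47*I*√2185/19 - 43226 = -43226 + 47*I*√2185/19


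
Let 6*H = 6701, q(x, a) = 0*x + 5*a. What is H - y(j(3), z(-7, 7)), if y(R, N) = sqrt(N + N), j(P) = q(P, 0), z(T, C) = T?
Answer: 6701/6 - I*sqrt(14) ≈ 1116.8 - 3.7417*I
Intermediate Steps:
q(x, a) = 5*a (q(x, a) = 0 + 5*a = 5*a)
j(P) = 0 (j(P) = 5*0 = 0)
y(R, N) = sqrt(2)*sqrt(N) (y(R, N) = sqrt(2*N) = sqrt(2)*sqrt(N))
H = 6701/6 (H = (1/6)*6701 = 6701/6 ≈ 1116.8)
H - y(j(3), z(-7, 7)) = 6701/6 - sqrt(2)*sqrt(-7) = 6701/6 - sqrt(2)*I*sqrt(7) = 6701/6 - I*sqrt(14)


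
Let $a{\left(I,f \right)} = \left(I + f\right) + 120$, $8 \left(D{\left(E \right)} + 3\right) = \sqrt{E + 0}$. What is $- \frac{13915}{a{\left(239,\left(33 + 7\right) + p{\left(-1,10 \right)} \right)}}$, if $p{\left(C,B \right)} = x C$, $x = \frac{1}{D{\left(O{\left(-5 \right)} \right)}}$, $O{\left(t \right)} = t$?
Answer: $- \frac{3228433065}{92649061} + \frac{111320 i \sqrt{5}}{92649061} \approx -34.846 + 0.0026867 i$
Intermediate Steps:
$D{\left(E \right)} = -3 + \frac{\sqrt{E}}{8}$ ($D{\left(E \right)} = -3 + \frac{\sqrt{E + 0}}{8} = -3 + \frac{\sqrt{E}}{8}$)
$x = \frac{1}{-3 + \frac{i \sqrt{5}}{8}}$ ($x = \frac{1}{-3 + \frac{\sqrt{-5}}{8}} = \frac{1}{-3 + \frac{i \sqrt{5}}{8}} \approx -0.33046 - 0.030789 i$)
$p{\left(C,B \right)} = C \left(- \frac{192}{581} - \frac{8 i \sqrt{5}}{581}\right)$ ($p{\left(C,B \right)} = \left(- \frac{192}{581} - \frac{8 i \sqrt{5}}{581}\right) C = C \left(- \frac{192}{581} - \frac{8 i \sqrt{5}}{581}\right)$)
$a{\left(I,f \right)} = 120 + I + f$
$- \frac{13915}{a{\left(239,\left(33 + 7\right) + p{\left(-1,10 \right)} \right)}} = - \frac{13915}{120 + 239 + \left(\left(33 + 7\right) - \left(- \frac{192}{581} + \frac{8}{581} i \left(-1\right) \sqrt{5}\right)\right)} = - \frac{13915}{120 + 239 + \left(40 + \left(\frac{192}{581} + \frac{8 i \sqrt{5}}{581}\right)\right)} = - \frac{13915}{120 + 239 + \left(\frac{23432}{581} + \frac{8 i \sqrt{5}}{581}\right)} = - \frac{13915}{\frac{232011}{581} + \frac{8 i \sqrt{5}}{581}}$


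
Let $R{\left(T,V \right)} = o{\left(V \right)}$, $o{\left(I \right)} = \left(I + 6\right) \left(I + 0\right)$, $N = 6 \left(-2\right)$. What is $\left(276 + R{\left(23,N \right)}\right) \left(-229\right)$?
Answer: $-79692$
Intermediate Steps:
$N = -12$
$o{\left(I \right)} = I \left(6 + I\right)$ ($o{\left(I \right)} = \left(6 + I\right) I = I \left(6 + I\right)$)
$R{\left(T,V \right)} = V \left(6 + V\right)$
$\left(276 + R{\left(23,N \right)}\right) \left(-229\right) = \left(276 - 12 \left(6 - 12\right)\right) \left(-229\right) = \left(276 - -72\right) \left(-229\right) = \left(276 + 72\right) \left(-229\right) = 348 \left(-229\right) = -79692$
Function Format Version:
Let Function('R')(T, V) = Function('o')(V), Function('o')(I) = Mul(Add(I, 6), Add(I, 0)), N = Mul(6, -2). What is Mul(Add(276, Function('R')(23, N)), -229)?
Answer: -79692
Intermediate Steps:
N = -12
Function('o')(I) = Mul(I, Add(6, I)) (Function('o')(I) = Mul(Add(6, I), I) = Mul(I, Add(6, I)))
Function('R')(T, V) = Mul(V, Add(6, V))
Mul(Add(276, Function('R')(23, N)), -229) = Mul(Add(276, Mul(-12, Add(6, -12))), -229) = Mul(Add(276, Mul(-12, -6)), -229) = Mul(Add(276, 72), -229) = Mul(348, -229) = -79692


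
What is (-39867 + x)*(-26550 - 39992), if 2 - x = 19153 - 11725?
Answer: 3146970806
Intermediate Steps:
x = -7426 (x = 2 - (19153 - 11725) = 2 - 1*7428 = 2 - 7428 = -7426)
(-39867 + x)*(-26550 - 39992) = (-39867 - 7426)*(-26550 - 39992) = -47293*(-66542) = 3146970806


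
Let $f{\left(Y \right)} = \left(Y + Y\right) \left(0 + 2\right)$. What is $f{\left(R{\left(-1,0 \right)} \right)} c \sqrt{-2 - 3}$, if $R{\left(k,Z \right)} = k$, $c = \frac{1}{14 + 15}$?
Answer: $- \frac{4 i \sqrt{5}}{29} \approx - 0.30842 i$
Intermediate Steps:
$c = \frac{1}{29} \approx 0.034483$
$f{\left(Y \right)} = 4 Y$ ($f{\left(Y \right)} = 2 Y 2 = 4 Y$)
$f{\left(R{\left(-1,0 \right)} \right)} c \sqrt{-2 - 3} = 4 \left(-1\right) \frac{1}{29} \sqrt{-2 - 3} = \left(-4\right) \frac{1}{29} \sqrt{-5} = - \frac{4 i \sqrt{5}}{29}$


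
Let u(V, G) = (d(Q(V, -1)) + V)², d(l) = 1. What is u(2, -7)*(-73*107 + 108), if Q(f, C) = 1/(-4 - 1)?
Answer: -69327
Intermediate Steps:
Q(f, C) = -⅕ (Q(f, C) = 1/(-5) = -⅕)
u(V, G) = (1 + V)²
u(2, -7)*(-73*107 + 108) = (1 + 2)²*(-73*107 + 108) = 3²*(-7811 + 108) = 9*(-7703) = -69327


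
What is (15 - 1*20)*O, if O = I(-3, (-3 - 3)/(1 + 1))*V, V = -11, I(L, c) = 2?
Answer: 110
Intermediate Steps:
O = -22 (O = 2*(-11) = -22)
(15 - 1*20)*O = (15 - 1*20)*(-22) = (15 - 20)*(-22) = -5*(-22) = 110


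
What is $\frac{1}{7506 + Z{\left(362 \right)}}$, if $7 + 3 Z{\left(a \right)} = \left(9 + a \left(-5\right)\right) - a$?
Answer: $\frac{3}{20348} \approx 0.00014743$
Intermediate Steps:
$Z{\left(a \right)} = \frac{2}{3} - 2 a$ ($Z{\left(a \right)} = - \frac{7}{3} + \frac{\left(9 + a \left(-5\right)\right) - a}{3} = - \frac{7}{3} + \frac{\left(9 - 5 a\right) - a}{3} = - \frac{7}{3} + \frac{9 - 6 a}{3} = - \frac{7}{3} - \left(-3 + 2 a\right) = \frac{2}{3} - 2 a$)
$\frac{1}{7506 + Z{\left(362 \right)}} = \frac{1}{7506 + \left(\frac{2}{3} - 724\right)} = \frac{1}{7506 - \frac{2170}{3}} = \frac{1}{\frac{20348}{3}} = \frac{3}{20348}$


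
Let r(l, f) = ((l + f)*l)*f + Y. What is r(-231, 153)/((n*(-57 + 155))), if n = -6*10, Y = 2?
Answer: -689189/1470 ≈ -468.84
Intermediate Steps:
n = -60
r(l, f) = 2 + f*l*(f + l) (r(l, f) = ((l + f)*l)*f + 2 = ((f + l)*l)*f + 2 = (l*(f + l))*f + 2 = f*l*(f + l) + 2 = 2 + f*l*(f + l))
r(-231, 153)/((n*(-57 + 155))) = (2 + 153*(-231)² - 231*153²)/((-60*(-57 + 155))) = (2 + 153*53361 - 231*23409)/((-60*98)) = (2 + 8164233 - 5407479)/(-5880) = 2756756*(-1/5880) = -689189/1470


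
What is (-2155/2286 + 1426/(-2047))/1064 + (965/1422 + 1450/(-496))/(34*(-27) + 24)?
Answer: 57478821551/59243973307092 ≈ 0.00097021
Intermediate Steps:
(-2155/2286 + 1426/(-2047))/1064 + (965/1422 + 1450/(-496))/(34*(-27) + 24) = (-2155*1/2286 + 1426*(-1/2047))*(1/1064) + (965*(1/1422) + 1450*(-1/496))/(-918 + 24) = (-2155/2286 - 62/89)*(1/1064) + (965/1422 - 725/248)/(-894) = -333527/203454*1/1064 - 395815/176328*(-1/894) = -333527/216475056 + 395815/157637232 = 57478821551/59243973307092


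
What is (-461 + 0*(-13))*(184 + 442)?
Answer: -288586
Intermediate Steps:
(-461 + 0*(-13))*(184 + 442) = (-461 + 0)*626 = -461*626 = -288586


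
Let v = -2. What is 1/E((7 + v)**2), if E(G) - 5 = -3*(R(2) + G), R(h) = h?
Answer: -1/76 ≈ -0.013158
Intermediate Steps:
E(G) = -1 - 3*G (E(G) = 5 - 3*(2 + G) = 5 + (-6 - 3*G) = -1 - 3*G)
1/E((7 + v)**2) = 1/(-1 - 3*(7 - 2)**2) = 1/(-1 - 3*5**2) = 1/(-1 - 3*25) = 1/(-1 - 75) = 1/(-76) = -1/76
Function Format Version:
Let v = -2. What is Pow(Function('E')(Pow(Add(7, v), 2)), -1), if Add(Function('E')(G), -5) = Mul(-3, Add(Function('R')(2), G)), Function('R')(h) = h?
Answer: Rational(-1, 76) ≈ -0.013158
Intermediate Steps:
Function('E')(G) = Add(-1, Mul(-3, G)) (Function('E')(G) = Add(5, Mul(-3, Add(2, G))) = Add(5, Add(-6, Mul(-3, G))) = Add(-1, Mul(-3, G)))
Pow(Function('E')(Pow(Add(7, v), 2)), -1) = Pow(Add(-1, Mul(-3, Pow(Add(7, -2), 2))), -1) = Pow(Add(-1, Mul(-3, Pow(5, 2))), -1) = Pow(Add(-1, Mul(-3, 25)), -1) = Pow(Add(-1, -75), -1) = Pow(-76, -1) = Rational(-1, 76)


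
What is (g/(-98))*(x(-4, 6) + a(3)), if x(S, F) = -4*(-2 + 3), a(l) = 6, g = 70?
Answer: -10/7 ≈ -1.4286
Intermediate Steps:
x(S, F) = -4 (x(S, F) = -4*1 = -4)
(g/(-98))*(x(-4, 6) + a(3)) = (70/(-98))*(-4 + 6) = (70*(-1/98))*2 = -5/7*2 = -10/7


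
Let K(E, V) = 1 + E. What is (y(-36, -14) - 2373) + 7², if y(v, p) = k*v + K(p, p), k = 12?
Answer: -2769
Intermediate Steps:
y(v, p) = 1 + p + 12*v (y(v, p) = 12*v + (1 + p) = 1 + p + 12*v)
(y(-36, -14) - 2373) + 7² = ((1 - 14 + 12*(-36)) - 2373) + 7² = ((1 - 14 - 432) - 2373) + 49 = (-445 - 2373) + 49 = -2818 + 49 = -2769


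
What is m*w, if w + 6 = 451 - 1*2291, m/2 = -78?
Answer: 287976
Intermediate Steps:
m = -156 (m = 2*(-78) = -156)
w = -1846 (w = -6 + (451 - 1*2291) = -6 + (451 - 2291) = -6 - 1840 = -1846)
m*w = -156*(-1846) = 287976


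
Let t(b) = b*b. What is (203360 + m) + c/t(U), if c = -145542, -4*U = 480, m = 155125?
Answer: 860339743/2400 ≈ 3.5848e+5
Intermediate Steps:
U = -120 (U = -¼*480 = -120)
t(b) = b²
(203360 + m) + c/t(U) = (203360 + 155125) - 145542/((-120)²) = 358485 - 145542/14400 = 358485 - 145542*1/14400 = 358485 - 24257/2400 = 860339743/2400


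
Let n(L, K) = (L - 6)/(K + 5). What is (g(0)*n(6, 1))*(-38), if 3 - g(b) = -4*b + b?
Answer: 0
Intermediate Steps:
g(b) = 3 + 3*b (g(b) = 3 - (-4*b + b) = 3 - (-3)*b = 3 + 3*b)
n(L, K) = (-6 + L)/(5 + K)
(g(0)*n(6, 1))*(-38) = ((3 + 3*0)*((-6 + 6)/(5 + 1)))*(-38) = ((3 + 0)*(0/6))*(-38) = (3*((1/6)*0))*(-38) = (3*0)*(-38) = 0*(-38) = 0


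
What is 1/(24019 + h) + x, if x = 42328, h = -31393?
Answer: 312126671/7374 ≈ 42328.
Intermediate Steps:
1/(24019 + h) + x = 1/(24019 - 31393) + 42328 = 1/(-7374) + 42328 = -1/7374 + 42328 = 312126671/7374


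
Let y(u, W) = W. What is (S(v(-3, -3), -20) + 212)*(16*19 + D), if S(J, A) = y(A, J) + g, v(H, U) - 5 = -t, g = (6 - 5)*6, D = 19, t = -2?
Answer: 72675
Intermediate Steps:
g = 6 (g = 1*6 = 6)
v(H, U) = 7 (v(H, U) = 5 - 1*(-2) = 5 + 2 = 7)
S(J, A) = 6 + J (S(J, A) = J + 6 = 6 + J)
(S(v(-3, -3), -20) + 212)*(16*19 + D) = ((6 + 7) + 212)*(16*19 + 19) = (13 + 212)*(304 + 19) = 225*323 = 72675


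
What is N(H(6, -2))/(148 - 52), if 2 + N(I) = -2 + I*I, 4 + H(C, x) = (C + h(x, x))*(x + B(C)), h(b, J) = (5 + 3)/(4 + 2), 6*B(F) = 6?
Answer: 35/27 ≈ 1.2963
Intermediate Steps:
B(F) = 1 (B(F) = (1/6)*6 = 1)
h(b, J) = 4/3 (h(b, J) = 8/6 = 8*(1/6) = 4/3)
H(C, x) = -4 + (1 + x)*(4/3 + C) (H(C, x) = -4 + (C + 4/3)*(x + 1) = -4 + (4/3 + C)*(1 + x) = -4 + (1 + x)*(4/3 + C))
N(I) = -4 + I**2 (N(I) = -2 + (-2 + I*I) = -2 + (-2 + I**2) = -4 + I**2)
N(H(6, -2))/(148 - 52) = (-4 + (-8/3 + 6 + (4/3)*(-2) + 6*(-2))**2)/(148 - 52) = (-4 + (-8/3 + 6 - 8/3 - 12)**2)/96 = (-4 + (-34/3)**2)*(1/96) = (-4 + 1156/9)*(1/96) = (1120/9)*(1/96) = 35/27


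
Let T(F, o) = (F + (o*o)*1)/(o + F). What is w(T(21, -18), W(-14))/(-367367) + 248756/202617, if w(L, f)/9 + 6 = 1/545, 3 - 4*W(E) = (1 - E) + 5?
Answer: 7115806780871/5795280813465 ≈ 1.2279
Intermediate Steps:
T(F, o) = (F + o²)/(F + o) (T(F, o) = (F + o²*1)/(F + o) = (F + o²)/(F + o))
W(E) = -¾ + E/4 (W(E) = ¾ - ((1 - E) + 5)/4 = ¾ - (6 - E)/4 = ¾ + (-3/2 + E/4) = -¾ + E/4)
w(L, f) = -29421/545 (w(L, f) = -54 + 9/545 = -29421/545)
w(T(21, -18), W(-14))/(-367367) + 248756/202617 = -29421/545/(-367367) + 248756/202617 = -29421/545*(-1/367367) + 248756*(1/202617) = 4203/28602145 + 248756/202617 = 7115806780871/5795280813465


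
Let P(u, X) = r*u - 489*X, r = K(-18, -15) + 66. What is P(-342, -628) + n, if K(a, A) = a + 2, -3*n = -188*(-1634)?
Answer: 562784/3 ≈ 1.8759e+5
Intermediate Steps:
n = -307192/3 (n = -(-188)*(-1634)/3 = -⅓*307192 = -307192/3 ≈ -1.0240e+5)
K(a, A) = 2 + a
r = 50 (r = (2 - 18) + 66 = -16 + 66 = 50)
P(u, X) = -489*X + 50*u (P(u, X) = 50*u - 489*X = -489*X + 50*u)
P(-342, -628) + n = (-489*(-628) + 50*(-342)) - 307192/3 = (307092 - 17100) - 307192/3 = 289992 - 307192/3 = 562784/3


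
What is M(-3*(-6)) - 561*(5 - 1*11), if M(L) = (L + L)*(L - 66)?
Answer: 1638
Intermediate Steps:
M(L) = 2*L*(-66 + L) (M(L) = (2*L)*(-66 + L) = 2*L*(-66 + L))
M(-3*(-6)) - 561*(5 - 1*11) = 2*(-3*(-6))*(-66 - 3*(-6)) - 561*(5 - 1*11) = 2*18*(-66 + 18) - 561*(5 - 11) = 2*18*(-48) - 561*(-6) = -1728 - 1*(-3366) = -1728 + 3366 = 1638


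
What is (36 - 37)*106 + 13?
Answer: -93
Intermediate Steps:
(36 - 37)*106 + 13 = -1*106 + 13 = -106 + 13 = -93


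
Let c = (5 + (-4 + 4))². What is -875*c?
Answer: -21875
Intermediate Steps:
c = 25 (c = (5 + 0)² = 5² = 25)
-875*c = -875*25 = -21875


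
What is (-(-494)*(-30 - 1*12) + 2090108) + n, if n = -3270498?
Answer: -1201138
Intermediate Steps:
(-(-494)*(-30 - 1*12) + 2090108) + n = (-(-494)*(-30 - 1*12) + 2090108) - 3270498 = (-(-494)*(-30 - 12) + 2090108) - 3270498 = (-(-494)*(-42) + 2090108) - 3270498 = (-2*10374 + 2090108) - 3270498 = (-20748 + 2090108) - 3270498 = 2069360 - 3270498 = -1201138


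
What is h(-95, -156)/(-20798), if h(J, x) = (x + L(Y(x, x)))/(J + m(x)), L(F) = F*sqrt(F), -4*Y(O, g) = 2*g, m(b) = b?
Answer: -78/2610149 + 39*sqrt(78)/2610149 ≈ 0.00010208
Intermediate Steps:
Y(O, g) = -g/2
L(F) = F**(3/2)
h(J, x) = (x + sqrt(2)*(-x)**(3/2)/4)/(J + x) (h(J, x) = (x + (-x/2)**(3/2))/(J + x) = (x + sqrt(2)*(-x)**(3/2)/4)/(J + x))
h(-95, -156)/(-20798) = ((-156 + sqrt(2)*(-1*(-156))**(3/2)/4)/(-95 - 156))/(-20798) = ((-156 + sqrt(2)*156**(3/2)/4)/(-251))*(-1/20798) = -(-156 + sqrt(2)*(312*sqrt(39))/4)/251*(-1/20798) = -(-156 + 78*sqrt(78))/251*(-1/20798) = (156/251 - 78*sqrt(78)/251)*(-1/20798) = -78/2610149 + 39*sqrt(78)/2610149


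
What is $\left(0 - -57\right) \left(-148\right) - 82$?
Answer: $-8518$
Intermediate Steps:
$\left(0 - -57\right) \left(-148\right) - 82 = \left(0 + 57\right) \left(-148\right) - 82 = 57 \left(-148\right) - 82 = -8436 - 82 = -8518$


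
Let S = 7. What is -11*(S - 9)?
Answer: 22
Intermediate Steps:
-11*(S - 9) = -11*(7 - 9) = -11*(-2) = 22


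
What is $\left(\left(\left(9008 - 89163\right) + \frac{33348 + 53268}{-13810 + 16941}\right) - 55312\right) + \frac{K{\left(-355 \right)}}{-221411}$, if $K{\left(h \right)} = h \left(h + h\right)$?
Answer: $- \frac{93892462040121}{693237841} \approx -1.3544 \cdot 10^{5}$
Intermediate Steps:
$K{\left(h \right)} = 2 h^{2}$ ($K{\left(h \right)} = h 2 h = 2 h^{2}$)
$\left(\left(\left(9008 - 89163\right) + \frac{33348 + 53268}{-13810 + 16941}\right) - 55312\right) + \frac{K{\left(-355 \right)}}{-221411} = \left(\left(\left(9008 - 89163\right) + \frac{33348 + 53268}{-13810 + 16941}\right) - 55312\right) + \frac{2 \left(-355\right)^{2}}{-221411} = \left(\left(-80155 + \frac{86616}{3131}\right) - 55312\right) + 2 \cdot 126025 \left(- \frac{1}{221411}\right) = \left(\left(-80155 + 86616 \cdot \frac{1}{3131}\right) - 55312\right) + 252050 \left(- \frac{1}{221411}\right) = \left(\left(-80155 + \frac{86616}{3131}\right) - 55312\right) - \frac{252050}{221411} = \left(- \frac{250878689}{3131} - 55312\right) - \frac{252050}{221411} = - \frac{424060561}{3131} - \frac{252050}{221411} = - \frac{93892462040121}{693237841}$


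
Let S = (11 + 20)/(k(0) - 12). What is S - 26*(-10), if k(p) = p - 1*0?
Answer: 3089/12 ≈ 257.42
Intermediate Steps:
k(p) = p (k(p) = p + 0 = p)
S = -31/12 (S = (11 + 20)/(0 - 12) = 31/(-12) = 31*(-1/12) = -31/12 ≈ -2.5833)
S - 26*(-10) = -31/12 - 26*(-10) = -31/12 + 260 = 3089/12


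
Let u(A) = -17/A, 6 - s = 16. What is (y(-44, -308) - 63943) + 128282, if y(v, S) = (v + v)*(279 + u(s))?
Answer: 198187/5 ≈ 39637.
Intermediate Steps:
s = -10 (s = 6 - 1*16 = 6 - 16 = -10)
y(v, S) = 2807*v/5 (y(v, S) = (v + v)*(279 - 17/(-10)) = (2*v)*(279 - 17*(-⅒)) = (2*v)*(279 + 17/10) = (2*v)*(2807/10) = 2807*v/5)
(y(-44, -308) - 63943) + 128282 = ((2807/5)*(-44) - 63943) + 128282 = (-123508/5 - 63943) + 128282 = -443223/5 + 128282 = 198187/5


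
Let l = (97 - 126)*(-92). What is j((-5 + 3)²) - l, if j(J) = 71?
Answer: -2597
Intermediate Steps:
l = 2668 (l = -29*(-92) = 2668)
j((-5 + 3)²) - l = 71 - 1*2668 = 71 - 2668 = -2597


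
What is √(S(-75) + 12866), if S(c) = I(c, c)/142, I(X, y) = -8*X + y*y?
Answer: √260313974/142 ≈ 113.62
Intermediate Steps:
I(X, y) = y² - 8*X (I(X, y) = -8*X + y² = y² - 8*X)
S(c) = -4*c/71 + c²/142 (S(c) = (c² - 8*c)/142 = (c² - 8*c)*(1/142) = -4*c/71 + c²/142)
√(S(-75) + 12866) = √((1/142)*(-75)*(-8 - 75) + 12866) = √((1/142)*(-75)*(-83) + 12866) = √(6225/142 + 12866) = √(1833197/142) = √260313974/142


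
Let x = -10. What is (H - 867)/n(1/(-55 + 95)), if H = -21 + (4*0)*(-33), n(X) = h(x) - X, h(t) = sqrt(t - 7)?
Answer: 11840/9067 + 473600*I*sqrt(17)/9067 ≈ 1.3058 + 215.36*I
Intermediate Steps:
h(t) = sqrt(-7 + t)
n(X) = -X + I*sqrt(17) (n(X) = sqrt(-7 - 10) - X = sqrt(-17) - X = I*sqrt(17) - X = -X + I*sqrt(17))
H = -21 (H = -21 + 0*(-33) = -21 + 0 = -21)
(H - 867)/n(1/(-55 + 95)) = (-21 - 867)/(-1/(-55 + 95) + I*sqrt(17)) = -888/(-1/40 + I*sqrt(17))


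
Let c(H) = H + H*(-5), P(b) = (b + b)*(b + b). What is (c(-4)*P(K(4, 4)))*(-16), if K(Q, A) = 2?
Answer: -4096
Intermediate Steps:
P(b) = 4*b**2 (P(b) = (2*b)*(2*b) = 4*b**2)
c(H) = -4*H (c(H) = H - 5*H = -4*H)
(c(-4)*P(K(4, 4)))*(-16) = ((-4*(-4))*(4*2**2))*(-16) = (16*(4*4))*(-16) = (16*16)*(-16) = 256*(-16) = -4096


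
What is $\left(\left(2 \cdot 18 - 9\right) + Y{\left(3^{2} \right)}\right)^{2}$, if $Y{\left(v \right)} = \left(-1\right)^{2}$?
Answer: $784$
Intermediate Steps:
$Y{\left(v \right)} = 1$
$\left(\left(2 \cdot 18 - 9\right) + Y{\left(3^{2} \right)}\right)^{2} = \left(\left(2 \cdot 18 - 9\right) + 1\right)^{2} = \left(\left(36 - 9\right) + 1\right)^{2} = \left(27 + 1\right)^{2} = 28^{2} = 784$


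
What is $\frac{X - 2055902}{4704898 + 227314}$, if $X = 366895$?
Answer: $- \frac{1689007}{4932212} \approx -0.34244$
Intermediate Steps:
$\frac{X - 2055902}{4704898 + 227314} = \frac{366895 - 2055902}{4704898 + 227314} = - \frac{1689007}{4932212}$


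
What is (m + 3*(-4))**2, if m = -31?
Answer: 1849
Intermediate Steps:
(m + 3*(-4))**2 = (-31 + 3*(-4))**2 = (-31 - 12)**2 = (-43)**2 = 1849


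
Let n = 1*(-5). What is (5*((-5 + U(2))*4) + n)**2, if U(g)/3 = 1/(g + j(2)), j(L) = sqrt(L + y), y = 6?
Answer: 20025 - 8100*sqrt(2) ≈ 8569.9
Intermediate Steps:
n = -5
j(L) = sqrt(6 + L) (j(L) = sqrt(L + 6) = sqrt(6 + L))
U(g) = 3/(g + 2*sqrt(2)) (U(g) = 3/(g + sqrt(6 + 2)) = 3/(g + sqrt(8)) = 3/(g + 2*sqrt(2)))
(5*((-5 + U(2))*4) + n)**2 = (5*((-5 + 3/(2 + 2*sqrt(2)))*4) - 5)**2 = (5*(-20 + 12/(2 + 2*sqrt(2))) - 5)**2 = ((-100 + 60/(2 + 2*sqrt(2))) - 5)**2 = (-105 + 60/(2 + 2*sqrt(2)))**2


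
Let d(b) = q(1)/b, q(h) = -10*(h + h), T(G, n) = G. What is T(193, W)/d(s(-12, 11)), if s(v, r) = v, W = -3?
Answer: 579/5 ≈ 115.80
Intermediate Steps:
q(h) = -20*h
d(b) = -20/b (d(b) = (-20*1)/b = -20/b)
T(193, W)/d(s(-12, 11)) = 193/((-20/(-12))) = 193/((-20*(-1/12))) = 193/(5/3) = 193*(⅗) = 579/5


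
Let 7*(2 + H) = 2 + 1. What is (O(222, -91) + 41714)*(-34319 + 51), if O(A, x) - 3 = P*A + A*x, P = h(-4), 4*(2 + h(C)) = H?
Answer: -5033506582/7 ≈ -7.1907e+8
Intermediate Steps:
H = -11/7 (H = -2 + (2 + 1)/7 = -2 + (⅐)*3 = -2 + 3/7 = -11/7 ≈ -1.5714)
h(C) = -67/28 (h(C) = -2 + (¼)*(-11/7) = -2 - 11/28 = -67/28)
P = -67/28 ≈ -2.3929
O(A, x) = 3 - 67*A/28 + A*x (O(A, x) = 3 + (-67*A/28 + A*x) = 3 - 67*A/28 + A*x)
(O(222, -91) + 41714)*(-34319 + 51) = ((3 - 67/28*222 + 222*(-91)) + 41714)*(-34319 + 51) = ((3 - 7437/14 - 20202) + 41714)*(-34268) = (-290223/14 + 41714)*(-34268) = (293773/14)*(-34268) = -5033506582/7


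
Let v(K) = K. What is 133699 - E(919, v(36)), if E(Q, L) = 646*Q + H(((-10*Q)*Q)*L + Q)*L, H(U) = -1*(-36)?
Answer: -461271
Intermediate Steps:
H(U) = 36
E(Q, L) = 36*L + 646*Q (E(Q, L) = 646*Q + 36*L = 36*L + 646*Q)
133699 - E(919, v(36)) = 133699 - (36*36 + 646*919) = 133699 - (1296 + 593674) = 133699 - 1*594970 = 133699 - 594970 = -461271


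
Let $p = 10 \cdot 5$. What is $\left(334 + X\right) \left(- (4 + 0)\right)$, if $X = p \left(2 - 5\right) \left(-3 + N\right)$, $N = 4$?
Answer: $-736$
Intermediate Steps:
$p = 50$
$X = -150$ ($X = 50 \left(2 - 5\right) \left(-3 + 4\right) = 50 \left(\left(-3\right) 1\right) = 50 \left(-3\right) = -150$)
$\left(334 + X\right) \left(- (4 + 0)\right) = \left(334 - 150\right) \left(- (4 + 0)\right) = 184 \left(\left(-1\right) 4\right) = 184 \left(-4\right) = -736$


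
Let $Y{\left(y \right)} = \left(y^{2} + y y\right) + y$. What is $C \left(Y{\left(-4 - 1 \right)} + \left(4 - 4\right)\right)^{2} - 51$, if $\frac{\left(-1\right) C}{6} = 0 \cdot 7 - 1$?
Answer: $12099$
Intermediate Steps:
$Y{\left(y \right)} = y + 2 y^{2}$ ($Y{\left(y \right)} = \left(y^{2} + y^{2}\right) + y = 2 y^{2} + y = y + 2 y^{2}$)
$C = 6$ ($C = - 6 \left(0 \cdot 7 - 1\right) = - 6 \left(0 - 1\right) = \left(-6\right) \left(-1\right) = 6$)
$C \left(Y{\left(-4 - 1 \right)} + \left(4 - 4\right)\right)^{2} - 51 = 6 \left(\left(-4 - 1\right) \left(1 + 2 \left(-4 - 1\right)\right) + \left(4 - 4\right)\right)^{2} - 51 = 6 \left(- 5 \left(1 + 2 \left(-5\right)\right) + 0\right)^{2} - 51 = 6 \left(- 5 \left(1 - 10\right) + 0\right)^{2} - 51 = 6 \left(\left(-5\right) \left(-9\right) + 0\right)^{2} - 51 = 6 \left(45 + 0\right)^{2} - 51 = 6 \cdot 45^{2} - 51 = 6 \cdot 2025 - 51 = 12150 - 51 = 12099$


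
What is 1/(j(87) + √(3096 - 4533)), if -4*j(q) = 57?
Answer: -76/8747 - 16*I*√1437/26241 ≈ -0.0086887 - 0.023114*I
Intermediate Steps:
j(q) = -57/4 (j(q) = -¼*57 = -57/4)
1/(j(87) + √(3096 - 4533)) = 1/(-57/4 + √(3096 - 4533)) = 1/(-57/4 + √(-1437)) = 1/(-57/4 + I*√1437)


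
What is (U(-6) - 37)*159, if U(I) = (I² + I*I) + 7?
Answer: 6678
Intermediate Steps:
U(I) = 7 + 2*I² (U(I) = (I² + I²) + 7 = 2*I² + 7 = 7 + 2*I²)
(U(-6) - 37)*159 = ((7 + 2*(-6)²) - 37)*159 = ((7 + 2*36) - 37)*159 = ((7 + 72) - 37)*159 = (79 - 37)*159 = 42*159 = 6678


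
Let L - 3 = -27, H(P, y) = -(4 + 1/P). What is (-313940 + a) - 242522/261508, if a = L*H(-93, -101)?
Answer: -1272131914779/4053374 ≈ -3.1385e+5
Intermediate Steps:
H(P, y) = -4 - 1/P
L = -24 (L = 3 - 27 = -24)
a = 2968/31 (a = -24*(-4 - 1/(-93)) = -24*(-4 - 1*(-1/93)) = -24*(-4 + 1/93) = -24*(-371/93) = 2968/31 ≈ 95.742)
(-313940 + a) - 242522/261508 = (-313940 + 2968/31) - 242522/261508 = -9729172/31 - 242522*1/261508 = -9729172/31 - 121261/130754 = -1272131914779/4053374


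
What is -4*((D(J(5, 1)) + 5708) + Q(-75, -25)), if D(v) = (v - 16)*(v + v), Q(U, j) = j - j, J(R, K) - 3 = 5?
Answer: -22320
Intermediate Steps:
J(R, K) = 8 (J(R, K) = 3 + 5 = 8)
Q(U, j) = 0
D(v) = 2*v*(-16 + v) (D(v) = (-16 + v)*(2*v) = 2*v*(-16 + v))
-4*((D(J(5, 1)) + 5708) + Q(-75, -25)) = -4*((2*8*(-16 + 8) + 5708) + 0) = -4*((2*8*(-8) + 5708) + 0) = -4*((-128 + 5708) + 0) = -4*(5580 + 0) = -4*5580 = -22320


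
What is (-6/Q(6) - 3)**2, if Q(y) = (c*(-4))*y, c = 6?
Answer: 5041/576 ≈ 8.7517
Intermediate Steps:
Q(y) = -24*y (Q(y) = (6*(-4))*y = -24*y)
(-6/Q(6) - 3)**2 = (-6/((-24*6)) - 3)**2 = (-6/(-144) - 3)**2 = (-6*(-1/144) - 3)**2 = (1/24 - 3)**2 = (-71/24)**2 = 5041/576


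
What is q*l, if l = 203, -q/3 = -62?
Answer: 37758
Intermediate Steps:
q = 186 (q = -3*(-62) = 186)
q*l = 186*203 = 37758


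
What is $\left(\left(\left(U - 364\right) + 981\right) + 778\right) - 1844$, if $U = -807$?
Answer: $-1256$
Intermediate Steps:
$\left(\left(\left(U - 364\right) + 981\right) + 778\right) - 1844 = \left(\left(\left(-807 - 364\right) + 981\right) + 778\right) - 1844 = \left(\left(-1171 + 981\right) + 778\right) - 1844 = \left(-190 + 778\right) - 1844 = 588 - 1844 = -1256$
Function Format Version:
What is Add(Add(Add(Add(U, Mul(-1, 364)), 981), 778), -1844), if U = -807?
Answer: -1256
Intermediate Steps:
Add(Add(Add(Add(U, Mul(-1, 364)), 981), 778), -1844) = Add(Add(Add(Add(-807, Mul(-1, 364)), 981), 778), -1844) = Add(Add(Add(Add(-807, -364), 981), 778), -1844) = Add(Add(Add(-1171, 981), 778), -1844) = Add(Add(-190, 778), -1844) = Add(588, -1844) = -1256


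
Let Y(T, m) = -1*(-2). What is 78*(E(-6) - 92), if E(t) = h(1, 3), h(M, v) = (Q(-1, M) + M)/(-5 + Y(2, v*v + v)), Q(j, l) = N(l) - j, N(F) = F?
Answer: -7254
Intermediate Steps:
Y(T, m) = 2
Q(j, l) = l - j
h(M, v) = -⅓ - 2*M/3 (h(M, v) = ((M - 1*(-1)) + M)/(-5 + 2) = ((M + 1) + M)/(-3) = ((1 + M) + M)*(-⅓) = (1 + 2*M)*(-⅓) = -⅓ - 2*M/3)
E(t) = -1 (E(t) = -⅓ - ⅔*1 = -⅓ - ⅔ = -1)
78*(E(-6) - 92) = 78*(-1 - 92) = 78*(-93) = -7254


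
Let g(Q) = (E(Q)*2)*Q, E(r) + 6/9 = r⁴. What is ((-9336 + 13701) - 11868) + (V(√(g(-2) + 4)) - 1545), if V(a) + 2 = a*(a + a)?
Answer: -27494/3 ≈ -9164.7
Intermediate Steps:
E(r) = -⅔ + r⁴
g(Q) = Q*(-4/3 + 2*Q⁴) (g(Q) = ((-⅔ + Q⁴)*2)*Q = (-4/3 + 2*Q⁴)*Q = Q*(-4/3 + 2*Q⁴))
V(a) = -2 + 2*a² (V(a) = -2 + a*(a + a) = -2 + a*(2*a) = -2 + 2*a²)
((-9336 + 13701) - 11868) + (V(√(g(-2) + 4)) - 1545) = ((-9336 + 13701) - 11868) + ((-2 + 2*(√(2*(-2)*(-⅔ + (-2)⁴) + 4))²) - 1545) = (4365 - 11868) + ((-2 + 2*(√(2*(-2)*(-⅔ + 16) + 4))²) - 1545) = -7503 + ((-2 + 2*(√(2*(-2)*(46/3) + 4))²) - 1545) = -7503 + ((-2 + 2*(√(-184/3 + 4))²) - 1545) = -7503 + ((-2 + 2*(√(-172/3))²) - 1545) = -7503 + ((-2 + 2*(2*I*√129/3)²) - 1545) = -7503 + ((-2 + 2*(-172/3)) - 1545) = -7503 + ((-2 - 344/3) - 1545) = -7503 + (-350/3 - 1545) = -7503 - 4985/3 = -27494/3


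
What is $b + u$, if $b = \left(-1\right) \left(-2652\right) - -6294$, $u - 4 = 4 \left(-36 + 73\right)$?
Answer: $9098$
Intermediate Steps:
$u = 152$ ($u = 4 + 4 \left(-36 + 73\right) = 4 + 4 \cdot 37 = 4 + 148 = 152$)
$b = 8946$ ($b = 2652 + 6294 = 8946$)
$b + u = 8946 + 152 = 9098$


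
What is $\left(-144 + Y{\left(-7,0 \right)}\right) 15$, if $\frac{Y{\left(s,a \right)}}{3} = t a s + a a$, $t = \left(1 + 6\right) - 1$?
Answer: $-2160$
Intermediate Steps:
$t = 6$ ($t = 7 - 1 = 6$)
$Y{\left(s,a \right)} = 3 a^{2} + 18 a s$ ($Y{\left(s,a \right)} = 3 \left(6 a s + a a\right) = 3 \left(6 a s + a^{2}\right) = 3 \left(a^{2} + 6 a s\right) = 3 a^{2} + 18 a s$)
$\left(-144 + Y{\left(-7,0 \right)}\right) 15 = \left(-144 + 3 \cdot 0 \left(0 + 6 \left(-7\right)\right)\right) 15 = \left(-144 + 3 \cdot 0 \left(0 - 42\right)\right) 15 = \left(-144 + 3 \cdot 0 \left(-42\right)\right) 15 = \left(-144 + 0\right) 15 = \left(-144\right) 15 = -2160$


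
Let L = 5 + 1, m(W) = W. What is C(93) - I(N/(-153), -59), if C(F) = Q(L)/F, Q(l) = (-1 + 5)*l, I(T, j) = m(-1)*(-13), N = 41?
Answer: -395/31 ≈ -12.742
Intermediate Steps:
L = 6
I(T, j) = 13 (I(T, j) = -1*(-13) = 13)
Q(l) = 4*l
C(F) = 24/F (C(F) = (4*6)/F = 24/F)
C(93) - I(N/(-153), -59) = 24/93 - 1*13 = 24*(1/93) - 13 = 8/31 - 13 = -395/31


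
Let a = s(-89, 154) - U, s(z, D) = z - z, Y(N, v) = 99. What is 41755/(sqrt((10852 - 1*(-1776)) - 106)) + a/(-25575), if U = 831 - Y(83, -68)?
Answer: 244/8525 + 41755*sqrt(12522)/12522 ≈ 373.17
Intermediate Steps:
s(z, D) = 0
U = 732 (U = 831 - 1*99 = 831 - 99 = 732)
a = -732 (a = 0 - 1*732 = 0 - 732 = -732)
41755/(sqrt((10852 - 1*(-1776)) - 106)) + a/(-25575) = 41755/(sqrt((10852 - 1*(-1776)) - 106)) - 732/(-25575) = 41755/(sqrt((10852 + 1776) - 106)) - 732*(-1/25575) = 41755/(sqrt(12628 - 106)) + 244/8525 = 41755/(sqrt(12522)) + 244/8525 = 41755*(sqrt(12522)/12522) + 244/8525 = 41755*sqrt(12522)/12522 + 244/8525 = 244/8525 + 41755*sqrt(12522)/12522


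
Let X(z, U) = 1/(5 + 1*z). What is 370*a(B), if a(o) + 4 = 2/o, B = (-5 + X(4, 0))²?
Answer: -701335/484 ≈ -1449.0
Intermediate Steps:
X(z, U) = 1/(5 + z)
B = 1936/81 (B = (-5 + 1/(5 + 4))² = (-5 + 1/9)² = (-5 + ⅑)² = (-44/9)² = 1936/81 ≈ 23.901)
a(o) = -4 + 2/o
370*a(B) = 370*(-4 + 2/(1936/81)) = 370*(-4 + 2*(81/1936)) = 370*(-4 + 81/968) = 370*(-3791/968) = -701335/484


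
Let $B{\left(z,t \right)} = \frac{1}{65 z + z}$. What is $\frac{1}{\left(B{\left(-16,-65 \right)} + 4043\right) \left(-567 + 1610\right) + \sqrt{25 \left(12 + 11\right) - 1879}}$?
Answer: $\frac{4702359025056}{19829133309432370345} - \frac{2230272 i \sqrt{326}}{19829133309432370345} \approx 2.3714 \cdot 10^{-7} - 2.0308 \cdot 10^{-12} i$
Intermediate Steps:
$B{\left(z,t \right)} = \frac{1}{66 z}$
$\frac{1}{\left(B{\left(-16,-65 \right)} + 4043\right) \left(-567 + 1610\right) + \sqrt{25 \left(12 + 11\right) - 1879}} = \frac{1}{\left(\frac{1}{66 \left(-16\right)} + 4043\right) \left(-567 + 1610\right) + \sqrt{25 \left(12 + 11\right) - 1879}} = \frac{1}{\left(\frac{1}{66} \left(- \frac{1}{16}\right) + 4043\right) 1043 + \sqrt{25 \cdot 23 - 1879}} = \frac{1}{\left(- \frac{1}{1056} + 4043\right) 1043 + \sqrt{575 - 1879}} = \frac{1}{\frac{4269407}{1056} \cdot 1043 + \sqrt{-1304}} = \frac{1}{\frac{4452991501}{1056} + 2 i \sqrt{326}}$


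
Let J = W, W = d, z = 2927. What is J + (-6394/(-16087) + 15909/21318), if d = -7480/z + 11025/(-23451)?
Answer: -4922236416980595/2615550438165698 ≈ -1.8819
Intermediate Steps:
d = -69227885/22880359 (d = -7480/2927 + 11025/(-23451) = -7480*1/2927 + 11025*(-1/23451) = -7480/2927 - 3675/7817 = -69227885/22880359 ≈ -3.0256)
W = -69227885/22880359 ≈ -3.0256
J = -69227885/22880359 ≈ -3.0256
J + (-6394/(-16087) + 15909/21318) = -69227885/22880359 + (-6394/(-16087) + 15909/21318) = -69227885/22880359 + (-6394*(-1/16087) + 15909*(1/21318)) = -69227885/22880359 + (6394/16087 + 5303/7106) = -69227885/22880359 + 130745125/114314222 = -4922236416980595/2615550438165698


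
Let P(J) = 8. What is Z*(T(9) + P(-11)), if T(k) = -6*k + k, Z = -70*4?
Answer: 10360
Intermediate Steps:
Z = -280
T(k) = -5*k
Z*(T(9) + P(-11)) = -280*(-5*9 + 8) = -280*(-45 + 8) = -280*(-37) = 10360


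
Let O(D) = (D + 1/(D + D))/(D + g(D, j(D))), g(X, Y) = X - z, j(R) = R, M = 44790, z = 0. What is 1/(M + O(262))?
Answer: 274576/12298396329 ≈ 2.2326e-5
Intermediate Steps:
g(X, Y) = X (g(X, Y) = X - 1*0 = X + 0 = X)
O(D) = (D + 1/(2*D))/(2*D) (O(D) = (D + 1/(D + D))/(D + D) = (D + 1/(2*D))/((2*D)) = (D + 1/(2*D))*(1/(2*D)) = (D + 1/(2*D))/(2*D))
1/(M + O(262)) = 1/(44790 + (1/2 + (1/4)/262**2)) = 1/(44790 + (1/2 + (1/4)*(1/68644))) = 1/(44790 + (1/2 + 1/274576)) = 1/(44790 + 137289/274576) = 1/(12298396329/274576) = 274576/12298396329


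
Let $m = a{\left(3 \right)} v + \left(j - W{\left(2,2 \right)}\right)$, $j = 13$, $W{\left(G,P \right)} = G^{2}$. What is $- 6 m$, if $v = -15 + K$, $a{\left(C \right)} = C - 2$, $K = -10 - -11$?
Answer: $30$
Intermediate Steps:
$K = 1$ ($K = -10 + 11 = 1$)
$a{\left(C \right)} = -2 + C$ ($a{\left(C \right)} = C - 2 = -2 + C$)
$v = -14$ ($v = -15 + 1 = -14$)
$m = -5$ ($m = \left(-2 + 3\right) \left(-14\right) + \left(13 - 2^{2}\right) = 1 \left(-14\right) + \left(13 - 4\right) = -14 + \left(13 - 4\right) = -14 + 9 = -5$)
$- 6 m = \left(-6\right) \left(-5\right) = 30$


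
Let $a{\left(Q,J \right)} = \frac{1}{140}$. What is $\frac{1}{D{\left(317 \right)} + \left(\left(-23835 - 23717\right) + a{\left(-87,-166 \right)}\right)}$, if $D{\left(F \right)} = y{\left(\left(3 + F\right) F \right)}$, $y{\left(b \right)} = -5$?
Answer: $- \frac{140}{6657979} \approx -2.1027 \cdot 10^{-5}$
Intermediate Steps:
$a{\left(Q,J \right)} = \frac{1}{140}$
$D{\left(F \right)} = -5$
$\frac{1}{D{\left(317 \right)} + \left(\left(-23835 - 23717\right) + a{\left(-87,-166 \right)}\right)} = \frac{1}{-5 + \left(\left(-23835 - 23717\right) + \frac{1}{140}\right)} = \frac{1}{-5 + \left(-47552 + \frac{1}{140}\right)} = \frac{1}{-5 - \frac{6657279}{140}} = \frac{1}{- \frac{6657979}{140}} = - \frac{140}{6657979}$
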